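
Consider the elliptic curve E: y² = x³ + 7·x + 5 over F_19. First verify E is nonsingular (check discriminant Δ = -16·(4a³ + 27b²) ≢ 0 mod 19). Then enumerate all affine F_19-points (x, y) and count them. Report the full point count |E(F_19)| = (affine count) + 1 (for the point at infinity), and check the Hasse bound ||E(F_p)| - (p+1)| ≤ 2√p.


Affine points = {(0, 9), (0, 10), (6, 4), (6, 15), (7, 6), (7, 13), (10, 7), (10, 12), (11, 8), (11, 11), (14, 4), (14, 15), (18, 4), (18, 15)}; affine count = 14; |E(F_19)| = 15.

Discriminant check: Δ ∝ 4a³ + 27b² = 4·7³ + 27·5² = 4·343 + 27·25 ≡ 14 (mod 19). Nonzero ⇒ E is nonsingular.
For each x ∈ F_19, compute rhs = x³ + 7·x + 5 mod 19, then count y ∈ F_19 with y² ≡ rhs.
  x = 0: rhs = 5, matching y values: 9, 10 (2 points).
  x = 1: rhs = 13, matching y values: none (0 points).
  x = 2: rhs = 8, matching y values: none (0 points).
  x = 3: rhs = 15, matching y values: none (0 points).
  x = 4: rhs = 2, matching y values: none (0 points).
  x = 5: rhs = 13, matching y values: none (0 points).
  x = 6: rhs = 16, matching y values: 4, 15 (2 points).
  x = 7: rhs = 17, matching y values: 6, 13 (2 points).
  x = 8: rhs = 3, matching y values: none (0 points).
  x = 9: rhs = 18, matching y values: none (0 points).
  x = 10: rhs = 11, matching y values: 7, 12 (2 points).
  x = 11: rhs = 7, matching y values: 8, 11 (2 points).
  x = 12: rhs = 12, matching y values: none (0 points).
  x = 13: rhs = 13, matching y values: none (0 points).
  x = 14: rhs = 16, matching y values: 4, 15 (2 points).
  x = 15: rhs = 8, matching y values: none (0 points).
  x = 16: rhs = 14, matching y values: none (0 points).
  x = 17: rhs = 2, matching y values: none (0 points).
  x = 18: rhs = 16, matching y values: 4, 15 (2 points).
Total affine count: 14.
Full point count |E(F_19)| = 14 + 1 = 15.
Hasse bound: |15 − (19+1)| = |-5| = 5 ≤ 2√19 ≈ 8.7178 ✓.


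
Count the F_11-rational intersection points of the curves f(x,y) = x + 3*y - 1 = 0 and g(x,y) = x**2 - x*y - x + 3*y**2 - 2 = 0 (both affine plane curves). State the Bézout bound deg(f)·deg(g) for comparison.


Common zeros: {(3, 3), (7, 9)}; count = 2; Bézout bound = 2.

deg(f) = 1, deg(g) = 2, so Bézout bound = 2.
Scan x ∈ F_11. For each x, list the y ∈ F_11 with f(x, y) ≡ 0 and those with g(x, y) ≡ 0 (mod 11); the common zeros in that column are the intersection.
  x = 0: f ≡ 0 at y ∈ {4}; g ≡ 0 at y ∈ ∅; common: ∅.
  x = 1: f ≡ 0 at y ∈ {0}; g ≡ 0 at y ∈ {1, 3}; common: ∅.
  x = 2: f ≡ 0 at y ∈ {7}; g ≡ 0 at y ∈ {0, 8}; common: ∅.
  x = 3: f ≡ 0 at y ∈ {3}; g ≡ 0 at y ∈ {3, 9}; common: {3}.
  x = 4: f ≡ 0 at y ∈ {10}; g ≡ 0 at y ∈ ∅; common: ∅.
  x = 5: f ≡ 0 at y ∈ {6}; g ≡ 0 at y ∈ ∅; common: ∅.
  x = 6: f ≡ 0 at y ∈ {2}; g ≡ 0 at y ∈ ∅; common: ∅.
  x = 7: f ≡ 0 at y ∈ {9}; g ≡ 0 at y ∈ {8, 9}; common: {9}.
  x = 8: f ≡ 0 at y ∈ {5}; g ≡ 0 at y ∈ ∅; common: ∅.
  x = 9: f ≡ 0 at y ∈ {1}; g ≡ 0 at y ∈ {7}; common: ∅.
  x = 10: f ≡ 0 at y ∈ {8}; g ≡ 0 at y ∈ {0, 7}; common: ∅.
Collecting: common zeros = {(3, 3), (7, 9)}, so the count is 2.
Comparison with the Bézout bound: 2 ≤ 2 = deg(f)·deg(g), as expected for curves with no common component (the bound is attained).


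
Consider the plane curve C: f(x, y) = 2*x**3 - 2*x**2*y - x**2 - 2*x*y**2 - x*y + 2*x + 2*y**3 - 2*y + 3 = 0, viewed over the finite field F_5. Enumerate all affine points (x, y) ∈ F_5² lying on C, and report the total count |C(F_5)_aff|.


Affine F_5-points: {(0, 2), (2, 1), (2, 2), (2, 4), (3, 2), (3, 3)}; count = 6.

For each of the 25 pairs (x, y) ∈ F_5², evaluate f(x, y) mod 5. Record the zeros.
  x = 0: [0↦3, 1↦3, 2↦0, 3↦1, 4↦3]  zeros at y ∈ {2}
  x = 1: [0↦1, 1↦1, 2↦4, 3↦2, 4↦2]  zeros at y ∈ ∅
  x = 2: [0↦4, 1↦0, 2↦0, 3↦1, 4↦0]  zeros at y ∈ {1, 2, 4}
  x = 3: [0↦4, 1↦2, 2↦0, 3↦0, 4↦4]  zeros at y ∈ {2, 3}
  x = 4: [0↦3, 1↦4, 2↦1, 3↦1, 4↦1]  zeros at y ∈ ∅
Collecting zeros: affine points = {(0, 2), (2, 1), (2, 2), (2, 4), (3, 2), (3, 3)}.
Total count |C(F_5)_aff| = 6.


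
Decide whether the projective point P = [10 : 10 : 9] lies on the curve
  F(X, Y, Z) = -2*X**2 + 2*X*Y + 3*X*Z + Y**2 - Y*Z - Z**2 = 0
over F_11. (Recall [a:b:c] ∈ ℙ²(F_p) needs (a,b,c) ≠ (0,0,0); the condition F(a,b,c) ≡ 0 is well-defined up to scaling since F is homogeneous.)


F(10,10,9) ≡ 1 (mod 11); P is NOT on the curve.

Evaluate F(10, 10, 9) term-by-term (mod 11).
  -2*X**2 ↦ -2·100·1·1 = -200
  2*X*Y ↦ 2·10·10·1 = 200
  3*X*Z ↦ 3·10·1·9 = 270
  Y**2 ↦ 1·1·100·1 = 100
  -Y*Z ↦ -1·1·10·9 = -90
  -Z**2 ↦ -1·1·1·81 = -81
Sum: F(10, 10, 9) = (-200) + (200) + (270) + (100) + (-90) + (-81) = 199.
Reducing mod 11: 199 ≡ 1 (mod 11).
Since F(a, b, c) ≡ 1 ≠ 0 (mod 11), P does NOT lie on the curve.


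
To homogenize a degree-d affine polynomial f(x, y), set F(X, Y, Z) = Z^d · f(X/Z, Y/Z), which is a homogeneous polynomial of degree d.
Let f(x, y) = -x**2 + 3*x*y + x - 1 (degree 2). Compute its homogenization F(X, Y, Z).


F(X, Y, Z) = -X**2 + 3*X*Y + X*Z - Z**2

deg(f) = 2.
Substitute x = X/Z, y = Y/Z into f, then multiply by Z^2.
  monomial -1·x^2·y^0 ↦ -1·X^2·Y^0·Z^0.
  monomial 3·x^1·y^1 ↦ 3·X^1·Y^1·Z^0.
  monomial 1·x^1·y^0 ↦ 1·X^1·Y^0·Z^1.
  monomial -1·x^0·y^0 ↦ -1·X^0·Y^0·Z^2.
Collecting: F(X, Y, Z) = -X**2 + 3*X*Y + X*Z - Z**2.


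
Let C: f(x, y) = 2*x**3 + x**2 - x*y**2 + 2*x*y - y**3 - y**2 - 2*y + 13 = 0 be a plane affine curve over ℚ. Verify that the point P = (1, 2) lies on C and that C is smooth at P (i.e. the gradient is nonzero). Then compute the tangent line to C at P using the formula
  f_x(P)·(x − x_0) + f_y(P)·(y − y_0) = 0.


Tangent line at P: 8*x - 20*y + 32 = 0.

Step 1: f(1, 2) = 0, so P lies on C.
Step 2: partial derivatives
  f_x(x, y) = 6*x**2 + 2*x - y**2 + 2*y, f_y(x, y) = -2*x*y + 2*x - 3*y**2 - 2*y - 2.
  f_x(P) = 8, f_y(P) = -20 (gradient nonzero, so P is smooth).
Step 3: tangent line at P: 8·(x − 1) + -20·(y − 2) = 0.
Expanding: 8*x - 20*y + 32 = 0.


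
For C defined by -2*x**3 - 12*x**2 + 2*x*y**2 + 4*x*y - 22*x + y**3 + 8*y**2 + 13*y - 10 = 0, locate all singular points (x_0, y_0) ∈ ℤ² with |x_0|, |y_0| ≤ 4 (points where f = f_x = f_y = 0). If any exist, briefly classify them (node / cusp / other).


Singular points: {(-2, -1)}; classification: cusp.

Compute partial derivatives:
  f_x = -6*x**2 - 24*x + 2*y**2 + 4*y - 22.
  f_y = 4*x*y + 4*x + 3*y**2 + 16*y + 13.
Scan x_0 ∈ {−4, ..., 4}. For each x_0, f_y(x_0, y) is a polynomial in y; find its integer roots y ∈ {−4, ..., 4}, then test f_x and f at those candidates.
  x = -4: f_y(-4, y) = 3*y**2 - 3; vanishes at y ∈ {-1, 1}. (-4, -1): f_x = -24 ≠ 0; (-4, 1): f_x = -16 ≠ 0.
  x = -3: f_y(-3, y) = 3*y**2 + 4*y + 1; vanishes at y ∈ {-1}. (-3, -1): f_x = -6 ≠ 0.
  x = -2: f_y(-2, y) = 3*y**2 + 8*y + 5; vanishes at y ∈ {-1}. (-2, -1): f_x = 0, f = 0 — SINGULAR.
  x = -1: f_y(-1, y) = 3*y**2 + 12*y + 9; vanishes at y ∈ {-3, -1}. (-1, -3): f_x = 2 ≠ 0; (-1, -1): f_x = -6 ≠ 0.
  x = 0: f_y(0, y) = 3*y**2 + 16*y + 13; vanishes at y ∈ {-1}. (0, -1): f_x = -24 ≠ 0.
  x = 1: f_y(1, y) = 3*y**2 + 20*y + 17; vanishes at y ∈ {-1}. (1, -1): f_x = -54 ≠ 0.
  x = 2: f_y(2, y) = 3*y**2 + 24*y + 21; vanishes at y ∈ {-1}. (2, -1): f_x = -96 ≠ 0.
  x = 3: f_y(3, y) = 3*y**2 + 28*y + 25; vanishes at y ∈ {-1}. (3, -1): f_x = -150 ≠ 0.
  x = 4: f_y(4, y) = 3*y**2 + 32*y + 29; vanishes at y ∈ {-1}. (4, -1): f_x = -216 ≠ 0.
Only singular point on the grid: (-2, -1).
Classify: substitute x = -2 + u, y = -1 + v and expand: f = -2*u**3 + 2*u*v**2 + v**3 + v**2.
No constant or linear terms (consistent with a singular point). Quadratic part: v**2. Cubic part: -2*u**3 + 2*u*v**2 + v**3.
The quadratic part v**2 is a perfect square, so there is a single (double) tangent line v = 0, i.e. y = -1. Restricting the cubic part to that line (v = 0) leaves -2*u**3 ≠ 0, so f is not divisible by v and the branch is v² ≈ 2*u**3 to lowest order — this is a cusp.
Classification: cusp.


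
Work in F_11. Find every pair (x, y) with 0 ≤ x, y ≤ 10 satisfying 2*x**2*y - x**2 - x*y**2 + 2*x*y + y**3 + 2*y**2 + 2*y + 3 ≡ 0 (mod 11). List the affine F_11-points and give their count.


Affine F_11-points: {(2, 7), (3, 6), (4, 4), (5, 0), (5, 4), (5, 10), (6, 0), (8, 9), (10, 7)}; count = 9.

For each of the 121 pairs (x, y) ∈ F_11², evaluate f(x, y) mod 11. Record the zeros.
  x = 0: [0↦3, 1↦8, 2↦1, 3↦10, 4↦8, 5↦1, 6↦6, 7↦7, 8↦10, 9↦10, 10↦2]  zeros at y ∈ ∅
  x = 1: [0↦2, 1↦10, 2↦4, 3↦1, 4↦7, 5↦6, 6↦4, 7↦7, 8↦10, 9↦8, 10↦7]  zeros at y ∈ ∅
  x = 2: [0↦10, 1↦3, 2↦2, 3↦2, 4↦9, 5↦7, 6↦2, 7↦0, 8↦7, 9↦7, 10↦6]  zeros at y ∈ {7}
  x = 3: [0↦5, 1↦9, 2↦6, 3↦2, 4↦3, 5↦4, 6↦0, 7↦8, 8↦1, 9↦7, 10↦10]  zeros at y ∈ {6}
  x = 4: [0↦9, 1↦6, 2↦5, 3↦1, 4↦0, 5↦8, 6↦9, 7↦9, 8↦3, 9↦8, 10↦8]  zeros at y ∈ {4}
  x = 5: [0↦0, 1↦5, 2↦10, 3↦10, 4↦0, 5↦8, 6↦7, 7↦3, 8↦2, 9↦10, 10↦0]  zeros at y ∈ {0, 4, 10}
  x = 6: [0↦0, 1↦6, 2↦10, 3↦7, 4↦3, 5↦4, 6↦5, 7↦1, 8↦9, 9↦2, 10↦8]  zeros at y ∈ {0}
  x = 7: [0↦9, 1↦9, 2↦5, 3↦3, 4↦9, 5↦7, 6↦3, 7↦3, 8↦2, 9↦6, 10↦10]  zeros at y ∈ ∅
  x = 8: [0↦5, 1↦3, 2↦6, 3↦9, 4↦7, 5↦6, 6↦1, 7↦9, 8↦3, 9↦0, 10↦6]  zeros at y ∈ {9}
  x = 9: [0↦10, 1↦10, 2↦2, 3↦3, 4↦8, 5↦1, 6↦10, 7↦8, 8↦1, 9↦6, 10↦7]  zeros at y ∈ ∅
  x = 10: [0↦2, 1↦8, 2↦4, 3↦7, 4↦1, 5↦3, 6↦8, 7↦0, 8↦7, 9↦2, 10↦2]  zeros at y ∈ {7}
Collecting zeros: affine points = {(2, 7), (3, 6), (4, 4), (5, 0), (5, 4), (5, 10), (6, 0), (8, 9), (10, 7)}.
Total count |C(F_11)_aff| = 9.


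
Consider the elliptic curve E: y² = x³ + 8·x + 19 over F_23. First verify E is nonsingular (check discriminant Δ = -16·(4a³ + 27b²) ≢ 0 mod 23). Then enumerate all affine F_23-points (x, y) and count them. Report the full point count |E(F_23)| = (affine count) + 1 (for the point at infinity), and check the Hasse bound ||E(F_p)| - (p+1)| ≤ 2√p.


Affine points = {(3, 1), (3, 22), (4, 0), (5, 0), (7, 2), (7, 21), (10, 8), (10, 15), (11, 9), (11, 14), (12, 7), (12, 16), (14, 0), (15, 8), (15, 15), (17, 10), (17, 13), (21, 8), (21, 15)}; affine count = 19; |E(F_23)| = 20.

Discriminant check: Δ ∝ 4a³ + 27b² = 4·8³ + 27·19² = 4·512 + 27·361 ≡ 19 (mod 23). Nonzero ⇒ E is nonsingular.
For each x ∈ F_23, compute rhs = x³ + 8·x + 19 mod 23, then count y ∈ F_23 with y² ≡ rhs.
  x = 0: rhs = 19, matching y values: none (0 points).
  x = 1: rhs = 5, matching y values: none (0 points).
  x = 2: rhs = 20, matching y values: none (0 points).
  x = 3: rhs = 1, matching y values: 1, 22 (2 points).
  x = 4: rhs = 0, matching y values: 0 (1 points).
  x = 5: rhs = 0, matching y values: 0 (1 points).
  x = 6: rhs = 7, matching y values: none (0 points).
  x = 7: rhs = 4, matching y values: 2, 21 (2 points).
  x = 8: rhs = 20, matching y values: none (0 points).
  x = 9: rhs = 15, matching y values: none (0 points).
  x = 10: rhs = 18, matching y values: 8, 15 (2 points).
  x = 11: rhs = 12, matching y values: 9, 14 (2 points).
  x = 12: rhs = 3, matching y values: 7, 16 (2 points).
  x = 13: rhs = 20, matching y values: none (0 points).
  x = 14: rhs = 0, matching y values: 0 (1 points).
  x = 15: rhs = 18, matching y values: 8, 15 (2 points).
  x = 16: rhs = 11, matching y values: none (0 points).
  x = 17: rhs = 8, matching y values: 10, 13 (2 points).
  x = 18: rhs = 15, matching y values: none (0 points).
  x = 19: rhs = 15, matching y values: none (0 points).
  x = 20: rhs = 14, matching y values: none (0 points).
  x = 21: rhs = 18, matching y values: 8, 15 (2 points).
  x = 22: rhs = 10, matching y values: none (0 points).
Total affine count: 19.
Full point count |E(F_23)| = 19 + 1 = 20.
Hasse bound: |20 − (23+1)| = |-4| = 4 ≤ 2√23 ≈ 9.5917 ✓.


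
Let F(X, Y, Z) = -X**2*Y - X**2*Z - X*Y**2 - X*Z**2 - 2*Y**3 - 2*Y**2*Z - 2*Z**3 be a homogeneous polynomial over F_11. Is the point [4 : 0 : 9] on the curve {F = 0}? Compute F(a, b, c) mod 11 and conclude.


F(4,0,9) ≡ 10 (mod 11); P is NOT on the curve.

Evaluate F(4, 0, 9) term-by-term (mod 11).
  -X**2*Y ↦ -1·16·0·1 = 0
  -X**2*Z ↦ -1·16·1·9 = -144
  -X*Y**2 ↦ -1·4·0·1 = 0
  -X*Z**2 ↦ -1·4·1·81 = -324
  -2*Y**3 ↦ -2·1·0·1 = 0
  -2*Y**2*Z ↦ -2·1·0·9 = 0
  -2*Z**3 ↦ -2·1·1·729 = -1458
Sum: F(4, 0, 9) = (0) + (-144) + (0) + (-324) + (0) + (0) + (-1458) = -1926.
Reducing mod 11: -1926 ≡ 10 (mod 11).
Since F(a, b, c) ≡ 10 ≠ 0 (mod 11), P does NOT lie on the curve.


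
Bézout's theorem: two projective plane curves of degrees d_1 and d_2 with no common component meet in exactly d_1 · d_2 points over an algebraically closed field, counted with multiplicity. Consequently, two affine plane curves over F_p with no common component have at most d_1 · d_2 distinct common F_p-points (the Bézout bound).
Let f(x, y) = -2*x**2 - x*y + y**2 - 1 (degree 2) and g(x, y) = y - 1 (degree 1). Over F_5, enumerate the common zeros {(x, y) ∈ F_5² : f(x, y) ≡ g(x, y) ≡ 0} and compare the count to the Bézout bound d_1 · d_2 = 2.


Common zeros: {(0, 1), (2, 1)}; count = 2; Bézout bound = 2.

deg(f) = 2, deg(g) = 1, so Bézout bound = 2.
Scan x ∈ F_5. For each x, list the y ∈ F_5 with f(x, y) ≡ 0 and those with g(x, y) ≡ 0 (mod 5); the common zeros in that column are the intersection.
  x = 0: f ≡ 0 at y ∈ {1, 4}; g ≡ 0 at y ∈ {1}; common: {1}.
  x = 1: f ≡ 0 at y ∈ ∅; g ≡ 0 at y ∈ {1}; common: ∅.
  x = 2: f ≡ 0 at y ∈ {1}; g ≡ 0 at y ∈ {1}; common: {1}.
  x = 3: f ≡ 0 at y ∈ {4}; g ≡ 0 at y ∈ {1}; common: ∅.
  x = 4: f ≡ 0 at y ∈ ∅; g ≡ 0 at y ∈ {1}; common: ∅.
Collecting: common zeros = {(0, 1), (2, 1)}, so the count is 2.
Comparison with the Bézout bound: 2 ≤ 2 = deg(f)·deg(g), as expected for curves with no common component (the bound is attained).


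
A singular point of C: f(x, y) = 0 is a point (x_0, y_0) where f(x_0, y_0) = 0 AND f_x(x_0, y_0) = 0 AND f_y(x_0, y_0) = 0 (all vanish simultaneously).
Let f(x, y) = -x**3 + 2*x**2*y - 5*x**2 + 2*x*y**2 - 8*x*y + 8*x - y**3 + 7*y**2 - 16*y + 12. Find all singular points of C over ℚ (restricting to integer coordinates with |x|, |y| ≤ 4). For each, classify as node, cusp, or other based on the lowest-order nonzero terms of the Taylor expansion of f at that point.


Singular points: {(0, 2)}; classification: node.

Compute partial derivatives:
  f_x = -3*x**2 + 4*x*y - 10*x + 2*y**2 - 8*y + 8.
  f_y = 2*x**2 + 4*x*y - 8*x - 3*y**2 + 14*y - 16.
Scan x_0 ∈ {−4, ..., 4}. For each x_0, f_y(x_0, y) is a polynomial in y; find its integer roots y ∈ {−4, ..., 4}, then test f_x and f at those candidates.
  x = -4: f_y(-4, y) = -3*y**2 - 2*y + 48; no integer root y with |y| ≤ 4.
  x = -3: f_y(-3, y) = -3*y**2 + 2*y + 26; no integer root y with |y| ≤ 4.
  x = -2: f_y(-2, y) = -3*y**2 + 6*y + 8; no integer root y with |y| ≤ 4.
  x = -1: f_y(-1, y) = -3*y**2 + 10*y - 6; no integer root y with |y| ≤ 4.
  x = 0: f_y(0, y) = -3*y**2 + 14*y - 16; vanishes at y ∈ {2}. (0, 2): f_x = 0, f = 0 — SINGULAR.
  x = 1: f_y(1, y) = -3*y**2 + 18*y - 22; no integer root y with |y| ≤ 4.
  x = 2: f_y(2, y) = -3*y**2 + 22*y - 24; no integer root y with |y| ≤ 4.
  x = 3: f_y(3, y) = -3*y**2 + 26*y - 22; no integer root y with |y| ≤ 4.
  x = 4: f_y(4, y) = -3*y**2 + 30*y - 16; no integer root y with |y| ≤ 4.
Only singular point on the grid: (0, 2).
Classify: substitute x = 0 + u, y = 2 + v and expand: f = -u**3 + 2*u**2*v - u**2 + 2*u*v**2 - v**3 + v**2.
No constant or linear terms (consistent with a singular point). Quadratic part: -u**2 + v**2. Cubic part: -u**3 + 2*u**2*v + 2*u*v**2 - v**3.
The quadratic part v**2 - u**2 = (v − u)(v + u) splits into two distinct linear factors, so there are two distinct tangent lines y − 2 = ±(x − 0) — this is a node (ordinary double point).
Classification: node.


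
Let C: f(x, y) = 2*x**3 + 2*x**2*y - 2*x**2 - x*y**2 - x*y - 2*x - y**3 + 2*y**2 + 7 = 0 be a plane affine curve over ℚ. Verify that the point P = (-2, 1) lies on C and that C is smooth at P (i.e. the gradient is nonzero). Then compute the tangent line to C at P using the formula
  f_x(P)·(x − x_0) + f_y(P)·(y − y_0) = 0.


Tangent line at P: 20*x + 15*y + 25 = 0.

Step 1: f(-2, 1) = 0, so P lies on C.
Step 2: partial derivatives
  f_x(x, y) = 6*x**2 + 4*x*y - 4*x - y**2 - y - 2, f_y(x, y) = 2*x**2 - 2*x*y - x - 3*y**2 + 4*y.
  f_x(P) = 20, f_y(P) = 15 (gradient nonzero, so P is smooth).
Step 3: tangent line at P: 20·(x − -2) + 15·(y − 1) = 0.
Expanding: 20*x + 15*y + 25 = 0.


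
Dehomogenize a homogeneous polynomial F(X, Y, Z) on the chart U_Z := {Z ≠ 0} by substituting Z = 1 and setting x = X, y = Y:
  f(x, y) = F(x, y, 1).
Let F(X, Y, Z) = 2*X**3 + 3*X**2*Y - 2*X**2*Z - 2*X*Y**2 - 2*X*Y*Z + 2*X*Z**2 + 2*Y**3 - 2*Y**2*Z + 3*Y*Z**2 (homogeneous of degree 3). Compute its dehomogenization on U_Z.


f(x, y) = 2*x**3 + 3*x**2*y - 2*x**2 - 2*x*y**2 - 2*x*y + 2*x + 2*y**3 - 2*y**2 + 3*y

On U_Z we set Z = 1. Each monomial c·X^i·Y^j·Z^k in F becomes c·x^i·y^j·1^k = c·x^i·y^j.
Substituting Z = 1: F(X, Y, 1) = 2*x**3 + 3*x**2*y - 2*x**2 - 2*x*y**2 - 2*x*y + 2*x + 2*y**3 - 2*y**2 + 3*y.
Note: deg(f) ≤ deg(F) = 3; strict inequality happens when F is divisible by Z (lost terms).


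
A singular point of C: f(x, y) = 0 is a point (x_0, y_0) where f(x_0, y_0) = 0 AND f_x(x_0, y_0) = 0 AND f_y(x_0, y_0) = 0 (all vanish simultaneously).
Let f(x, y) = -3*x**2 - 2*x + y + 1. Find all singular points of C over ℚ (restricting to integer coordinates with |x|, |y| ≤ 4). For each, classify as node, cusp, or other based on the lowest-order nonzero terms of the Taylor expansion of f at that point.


No singular points in the scanned grid; C is smooth there.

Compute partial derivatives:
  f_x = -6*x - 2.
  f_y = 1.
f_y = 1 is a nonzero constant, so f_y never vanishes: no point (x, y) can satisfy f = f_x = f_y = 0. In particular no (x, y) ∈ {−4, ..., 4}² is singular; the curve is smooth.


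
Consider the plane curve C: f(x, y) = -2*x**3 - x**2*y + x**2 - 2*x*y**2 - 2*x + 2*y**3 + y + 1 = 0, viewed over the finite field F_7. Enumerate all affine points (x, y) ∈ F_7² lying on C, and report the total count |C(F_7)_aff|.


Affine F_7-points: {(0, 4), (2, 2), (4, 0), (4, 1), (4, 3), (5, 1)}; count = 6.

For each of the 49 pairs (x, y) ∈ F_7², evaluate f(x, y) mod 7. Record the zeros.
  x = 0: [0↦1, 1↦4, 2↦5, 3↦2, 4↦0, 5↦4, 6↦5]  zeros at y ∈ {4}
  x = 1: [0↦5, 1↦5, 2↦6, 3↦6, 4↦3, 5↦2, 6↦1]  zeros at y ∈ ∅
  x = 2: [0↦6, 1↦1, 2↦0, 3↦1, 4↦2, 5↦1, 6↦3]  zeros at y ∈ {2}
  x = 3: [0↦6, 1↦1, 2↦3, 3↦3, 4↦6, 5↦3, 6↦6]  zeros at y ∈ ∅
  x = 4: [0↦0, 1↦0, 2↦3, 3↦0, 4↦3, 5↦3, 6↦5]  zeros at y ∈ {0, 1, 3}
  x = 5: [0↦4, 1↦0, 2↦2, 3↦1, 4↦2, 5↦3, 6↦2]  zeros at y ∈ {1}
  x = 6: [0↦6, 1↦3, 2↦2, 3↦1, 4↦5, 5↦5, 6↦6]  zeros at y ∈ ∅
Collecting zeros: affine points = {(0, 4), (2, 2), (4, 0), (4, 1), (4, 3), (5, 1)}.
Total count |C(F_7)_aff| = 6.


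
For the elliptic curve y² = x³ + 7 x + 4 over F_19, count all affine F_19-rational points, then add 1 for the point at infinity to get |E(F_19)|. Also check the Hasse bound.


Affine points = {(0, 2), (0, 17), (2, 8), (2, 11), (4, 1), (4, 18), (7, 4), (7, 15), (9, 6), (9, 13), (11, 5), (11, 14), (12, 7), (12, 12), (15, 8), (15, 11), (17, 1), (17, 18)}; affine count = 18; |E(F_19)| = 19.

Discriminant check: Δ ∝ 4a³ + 27b² = 4·7³ + 27·4² = 4·343 + 27·16 ≡ 18 (mod 19). Nonzero ⇒ E is nonsingular.
For each x ∈ F_19, compute rhs = x³ + 7·x + 4 mod 19, then count y ∈ F_19 with y² ≡ rhs.
  x = 0: rhs = 4, matching y values: 2, 17 (2 points).
  x = 1: rhs = 12, matching y values: none (0 points).
  x = 2: rhs = 7, matching y values: 8, 11 (2 points).
  x = 3: rhs = 14, matching y values: none (0 points).
  x = 4: rhs = 1, matching y values: 1, 18 (2 points).
  x = 5: rhs = 12, matching y values: none (0 points).
  x = 6: rhs = 15, matching y values: none (0 points).
  x = 7: rhs = 16, matching y values: 4, 15 (2 points).
  x = 8: rhs = 2, matching y values: none (0 points).
  x = 9: rhs = 17, matching y values: 6, 13 (2 points).
  x = 10: rhs = 10, matching y values: none (0 points).
  x = 11: rhs = 6, matching y values: 5, 14 (2 points).
  x = 12: rhs = 11, matching y values: 7, 12 (2 points).
  x = 13: rhs = 12, matching y values: none (0 points).
  x = 14: rhs = 15, matching y values: none (0 points).
  x = 15: rhs = 7, matching y values: 8, 11 (2 points).
  x = 16: rhs = 13, matching y values: none (0 points).
  x = 17: rhs = 1, matching y values: 1, 18 (2 points).
  x = 18: rhs = 15, matching y values: none (0 points).
Total affine count: 18.
Full point count |E(F_19)| = 18 + 1 = 19.
Hasse bound: |19 − (19+1)| = |-1| = 1 ≤ 2√19 ≈ 8.7178 ✓.


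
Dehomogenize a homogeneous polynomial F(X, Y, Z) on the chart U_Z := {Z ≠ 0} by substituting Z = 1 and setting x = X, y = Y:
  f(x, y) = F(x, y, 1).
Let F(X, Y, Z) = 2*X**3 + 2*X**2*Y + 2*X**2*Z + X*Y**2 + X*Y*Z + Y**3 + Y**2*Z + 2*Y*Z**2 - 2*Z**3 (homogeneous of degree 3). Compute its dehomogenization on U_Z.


f(x, y) = 2*x**3 + 2*x**2*y + 2*x**2 + x*y**2 + x*y + y**3 + y**2 + 2*y - 2

On U_Z we set Z = 1. Each monomial c·X^i·Y^j·Z^k in F becomes c·x^i·y^j·1^k = c·x^i·y^j.
Substituting Z = 1: F(X, Y, 1) = 2*x**3 + 2*x**2*y + 2*x**2 + x*y**2 + x*y + y**3 + y**2 + 2*y - 2.
Note: deg(f) ≤ deg(F) = 3; strict inequality happens when F is divisible by Z (lost terms).


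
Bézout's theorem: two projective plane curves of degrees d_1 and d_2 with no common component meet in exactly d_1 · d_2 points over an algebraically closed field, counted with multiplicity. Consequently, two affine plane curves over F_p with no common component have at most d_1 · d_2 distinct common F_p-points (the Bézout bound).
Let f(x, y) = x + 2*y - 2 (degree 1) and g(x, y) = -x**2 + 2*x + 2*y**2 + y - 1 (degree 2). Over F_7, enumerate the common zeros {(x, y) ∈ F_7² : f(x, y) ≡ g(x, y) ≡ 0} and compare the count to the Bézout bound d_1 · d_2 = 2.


Common zeros: ∅; count = 0; Bézout bound = 2.

deg(f) = 1, deg(g) = 2, so Bézout bound = 2.
Scan x ∈ F_7. For each x, list the y ∈ F_7 with f(x, y) ≡ 0 and those with g(x, y) ≡ 0 (mod 7); the common zeros in that column are the intersection.
  x = 0: f ≡ 0 at y ∈ {1}; g ≡ 0 at y ∈ {4, 6}; common: ∅.
  x = 1: f ≡ 0 at y ∈ {4}; g ≡ 0 at y ∈ {0, 3}; common: ∅.
  x = 2: f ≡ 0 at y ∈ {0}; g ≡ 0 at y ∈ {4, 6}; common: ∅.
  x = 3: f ≡ 0 at y ∈ {3}; g ≡ 0 at y ∈ ∅; common: ∅.
  x = 4: f ≡ 0 at y ∈ {6}; g ≡ 0 at y ∈ ∅; common: ∅.
  x = 5: f ≡ 0 at y ∈ {2}; g ≡ 0 at y ∈ ∅; common: ∅.
  x = 6: f ≡ 0 at y ∈ {5}; g ≡ 0 at y ∈ ∅; common: ∅.
Collecting: common zeros = ∅, so the count is 0.
Comparison with the Bézout bound: 0 ≤ 2 = deg(f)·deg(g), as expected for curves with no common component (the affine F_7-count falls short of the bound because intersections may lie at infinity, over extension fields, or carry multiplicity).


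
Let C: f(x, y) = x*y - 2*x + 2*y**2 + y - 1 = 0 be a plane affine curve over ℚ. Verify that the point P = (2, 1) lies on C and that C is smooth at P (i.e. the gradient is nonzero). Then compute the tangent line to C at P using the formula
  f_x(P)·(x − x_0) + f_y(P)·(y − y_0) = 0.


Tangent line at P: -x + 7*y - 5 = 0.

Step 1: f(2, 1) = 0, so P lies on C.
Step 2: partial derivatives
  f_x(x, y) = y - 2, f_y(x, y) = x + 4*y + 1.
  f_x(P) = -1, f_y(P) = 7 (gradient nonzero, so P is smooth).
Step 3: tangent line at P: -1·(x − 2) + 7·(y − 1) = 0.
Expanding: -x + 7*y - 5 = 0.


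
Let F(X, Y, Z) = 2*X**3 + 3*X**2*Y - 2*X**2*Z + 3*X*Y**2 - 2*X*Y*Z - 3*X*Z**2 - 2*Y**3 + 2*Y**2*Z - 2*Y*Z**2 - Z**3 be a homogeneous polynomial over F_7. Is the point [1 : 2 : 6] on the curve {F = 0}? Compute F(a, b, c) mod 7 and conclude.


F(1,2,6) ≡ 3 (mod 7); P is NOT on the curve.

Evaluate F(1, 2, 6) term-by-term (mod 7).
  2*X**3 ↦ 2·1·1·1 = 2
  3*X**2*Y ↦ 3·1·2·1 = 6
  -2*X**2*Z ↦ -2·1·1·6 = -12
  3*X*Y**2 ↦ 3·1·4·1 = 12
  -2*X*Y*Z ↦ -2·1·2·6 = -24
  -3*X*Z**2 ↦ -3·1·1·36 = -108
  -2*Y**3 ↦ -2·1·8·1 = -16
  2*Y**2*Z ↦ 2·1·4·6 = 48
  -2*Y*Z**2 ↦ -2·1·2·36 = -144
  -Z**3 ↦ -1·1·1·216 = -216
Sum: F(1, 2, 6) = (2) + (6) + (-12) + (12) + (-24) + (-108) + (-16) + (48) + (-144) + (-216) = -452.
Reducing mod 7: -452 ≡ 3 (mod 7).
Since F(a, b, c) ≡ 3 ≠ 0 (mod 7), P does NOT lie on the curve.


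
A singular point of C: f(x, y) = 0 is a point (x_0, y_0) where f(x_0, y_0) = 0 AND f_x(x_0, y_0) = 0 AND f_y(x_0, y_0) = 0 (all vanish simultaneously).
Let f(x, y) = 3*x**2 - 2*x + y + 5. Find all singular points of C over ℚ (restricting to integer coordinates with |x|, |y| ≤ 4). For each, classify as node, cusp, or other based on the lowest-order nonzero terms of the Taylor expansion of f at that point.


No singular points in the scanned grid; C is smooth there.

Compute partial derivatives:
  f_x = 6*x - 2.
  f_y = 1.
f_y = 1 is a nonzero constant, so f_y never vanishes: no point (x, y) can satisfy f = f_x = f_y = 0. In particular no (x, y) ∈ {−4, ..., 4}² is singular; the curve is smooth.


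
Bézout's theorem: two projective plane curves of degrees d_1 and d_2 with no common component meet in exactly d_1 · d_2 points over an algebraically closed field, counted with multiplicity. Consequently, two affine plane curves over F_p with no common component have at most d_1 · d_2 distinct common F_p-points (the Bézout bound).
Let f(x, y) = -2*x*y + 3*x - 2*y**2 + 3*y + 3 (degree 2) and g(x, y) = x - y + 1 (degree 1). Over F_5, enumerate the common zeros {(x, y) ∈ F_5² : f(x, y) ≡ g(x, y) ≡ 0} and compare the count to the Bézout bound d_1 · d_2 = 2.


Common zeros: {(1, 2), (4, 0)}; count = 2; Bézout bound = 2.

deg(f) = 2, deg(g) = 1, so Bézout bound = 2.
Scan x ∈ F_5. For each x, list the y ∈ F_5 with f(x, y) ≡ 0 and those with g(x, y) ≡ 0 (mod 5); the common zeros in that column are the intersection.
  x = 0: f ≡ 0 at y ∈ ∅; g ≡ 0 at y ∈ {1}; common: ∅.
  x = 1: f ≡ 0 at y ∈ {1, 2}; g ≡ 0 at y ∈ {2}; common: {2}.
  x = 2: f ≡ 0 at y ∈ ∅; g ≡ 0 at y ∈ {3}; common: ∅.
  x = 3: f ≡ 0 at y ∈ {3}; g ≡ 0 at y ∈ {4}; common: ∅.
  x = 4: f ≡ 0 at y ∈ {0}; g ≡ 0 at y ∈ {0}; common: {0}.
Collecting: common zeros = {(1, 2), (4, 0)}, so the count is 2.
Comparison with the Bézout bound: 2 ≤ 2 = deg(f)·deg(g), as expected for curves with no common component (the bound is attained).


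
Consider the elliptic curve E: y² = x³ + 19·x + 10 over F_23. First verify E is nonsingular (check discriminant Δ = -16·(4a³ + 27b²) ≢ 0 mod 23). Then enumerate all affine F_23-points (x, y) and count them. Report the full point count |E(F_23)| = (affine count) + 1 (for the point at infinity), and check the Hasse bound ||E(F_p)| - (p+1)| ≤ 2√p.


Affine points = {(3, 5), (3, 18), (4, 9), (4, 14), (5, 0), (6, 8), (6, 15), (7, 7), (7, 16), (9, 6), (9, 17), (10, 2), (10, 21), (11, 3), (11, 20), (13, 4), (13, 19), (15, 6), (15, 17), (17, 5), (17, 18), (19, 10), (19, 13), (20, 8), (20, 15), (22, 6), (22, 17)}; affine count = 27; |E(F_23)| = 28.

Discriminant check: Δ ∝ 4a³ + 27b² = 4·19³ + 27·10² = 4·6859 + 27·100 ≡ 6 (mod 23). Nonzero ⇒ E is nonsingular.
For each x ∈ F_23, compute rhs = x³ + 19·x + 10 mod 23, then count y ∈ F_23 with y² ≡ rhs.
  x = 0: rhs = 10, matching y values: none (0 points).
  x = 1: rhs = 7, matching y values: none (0 points).
  x = 2: rhs = 10, matching y values: none (0 points).
  x = 3: rhs = 2, matching y values: 5, 18 (2 points).
  x = 4: rhs = 12, matching y values: 9, 14 (2 points).
  x = 5: rhs = 0, matching y values: 0 (1 points).
  x = 6: rhs = 18, matching y values: 8, 15 (2 points).
  x = 7: rhs = 3, matching y values: 7, 16 (2 points).
  x = 8: rhs = 7, matching y values: none (0 points).
  x = 9: rhs = 13, matching y values: 6, 17 (2 points).
  x = 10: rhs = 4, matching y values: 2, 21 (2 points).
  x = 11: rhs = 9, matching y values: 3, 20 (2 points).
  x = 12: rhs = 11, matching y values: none (0 points).
  x = 13: rhs = 16, matching y values: 4, 19 (2 points).
  x = 14: rhs = 7, matching y values: none (0 points).
  x = 15: rhs = 13, matching y values: 6, 17 (2 points).
  x = 16: rhs = 17, matching y values: none (0 points).
  x = 17: rhs = 2, matching y values: 5, 18 (2 points).
  x = 18: rhs = 20, matching y values: none (0 points).
  x = 19: rhs = 8, matching y values: 10, 13 (2 points).
  x = 20: rhs = 18, matching y values: 8, 15 (2 points).
  x = 21: rhs = 10, matching y values: none (0 points).
  x = 22: rhs = 13, matching y values: 6, 17 (2 points).
Total affine count: 27.
Full point count |E(F_23)| = 27 + 1 = 28.
Hasse bound: |28 − (23+1)| = |4| = 4 ≤ 2√23 ≈ 9.5917 ✓.


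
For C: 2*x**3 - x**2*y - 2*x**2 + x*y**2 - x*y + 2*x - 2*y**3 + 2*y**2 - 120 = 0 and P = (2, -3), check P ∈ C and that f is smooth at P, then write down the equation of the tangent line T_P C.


Tangent line at P: 42*x - 84*y - 336 = 0.

Step 1: f(2, -3) = 0, so P lies on C.
Step 2: partial derivatives
  f_x(x, y) = 6*x**2 - 2*x*y - 4*x + y**2 - y + 2, f_y(x, y) = -x**2 + 2*x*y - x - 6*y**2 + 4*y.
  f_x(P) = 42, f_y(P) = -84 (gradient nonzero, so P is smooth).
Step 3: tangent line at P: 42·(x − 2) + -84·(y − -3) = 0.
Expanding: 42*x - 84*y - 336 = 0.


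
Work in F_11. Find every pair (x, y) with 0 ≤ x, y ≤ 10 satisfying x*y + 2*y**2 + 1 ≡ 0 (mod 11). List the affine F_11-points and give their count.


Affine F_11-points: {(0, 4), (0, 7), (1, 2), (1, 3), (3, 5), (3, 10), (8, 1), (8, 6), (10, 8), (10, 9)}; count = 10.

For each of the 121 pairs (x, y) ∈ F_11², evaluate f(x, y) mod 11. Record the zeros.
  x = 0: [0↦1, 1↦3, 2↦9, 3↦8, 4↦0, 5↦7, 6↦7, 7↦0, 8↦8, 9↦9, 10↦3]  zeros at y ∈ {4, 7}
  x = 1: [0↦1, 1↦4, 2↦0, 3↦0, 4↦4, 5↦1, 6↦2, 7↦7, 8↦5, 9↦7, 10↦2]  zeros at y ∈ {2, 3}
  x = 2: [0↦1, 1↦5, 2↦2, 3↦3, 4↦8, 5↦6, 6↦8, 7↦3, 8↦2, 9↦5, 10↦1]  zeros at y ∈ ∅
  x = 3: [0↦1, 1↦6, 2↦4, 3↦6, 4↦1, 5↦0, 6↦3, 7↦10, 8↦10, 9↦3, 10↦0]  zeros at y ∈ {5, 10}
  x = 4: [0↦1, 1↦7, 2↦6, 3↦9, 4↦5, 5↦5, 6↦9, 7↦6, 8↦7, 9↦1, 10↦10]  zeros at y ∈ ∅
  x = 5: [0↦1, 1↦8, 2↦8, 3↦1, 4↦9, 5↦10, 6↦4, 7↦2, 8↦4, 9↦10, 10↦9]  zeros at y ∈ ∅
  x = 6: [0↦1, 1↦9, 2↦10, 3↦4, 4↦2, 5↦4, 6↦10, 7↦9, 8↦1, 9↦8, 10↦8]  zeros at y ∈ ∅
  x = 7: [0↦1, 1↦10, 2↦1, 3↦7, 4↦6, 5↦9, 6↦5, 7↦5, 8↦9, 9↦6, 10↦7]  zeros at y ∈ ∅
  x = 8: [0↦1, 1↦0, 2↦3, 3↦10, 4↦10, 5↦3, 6↦0, 7↦1, 8↦6, 9↦4, 10↦6]  zeros at y ∈ {1, 6}
  x = 9: [0↦1, 1↦1, 2↦5, 3↦2, 4↦3, 5↦8, 6↦6, 7↦8, 8↦3, 9↦2, 10↦5]  zeros at y ∈ ∅
  x = 10: [0↦1, 1↦2, 2↦7, 3↦5, 4↦7, 5↦2, 6↦1, 7↦4, 8↦0, 9↦0, 10↦4]  zeros at y ∈ {8, 9}
Collecting zeros: affine points = {(0, 4), (0, 7), (1, 2), (1, 3), (3, 5), (3, 10), (8, 1), (8, 6), (10, 8), (10, 9)}.
Total count |C(F_11)_aff| = 10.


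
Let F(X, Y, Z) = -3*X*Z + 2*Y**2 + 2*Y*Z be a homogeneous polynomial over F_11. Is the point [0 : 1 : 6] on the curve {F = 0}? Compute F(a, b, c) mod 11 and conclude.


F(0,1,6) ≡ 3 (mod 11); P is NOT on the curve.

Evaluate F(0, 1, 6) term-by-term (mod 11).
  -3*X*Z ↦ -3·0·1·6 = 0
  2*Y**2 ↦ 2·1·1·1 = 2
  2*Y*Z ↦ 2·1·1·6 = 12
Sum: F(0, 1, 6) = (0) + (2) + (12) = 14.
Reducing mod 11: 14 ≡ 3 (mod 11).
Since F(a, b, c) ≡ 3 ≠ 0 (mod 11), P does NOT lie on the curve.


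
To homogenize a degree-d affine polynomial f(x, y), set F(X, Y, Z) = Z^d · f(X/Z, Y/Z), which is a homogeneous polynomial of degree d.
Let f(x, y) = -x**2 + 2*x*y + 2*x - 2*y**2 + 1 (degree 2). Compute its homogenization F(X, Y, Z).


F(X, Y, Z) = -X**2 + 2*X*Y + 2*X*Z - 2*Y**2 + Z**2

deg(f) = 2.
Substitute x = X/Z, y = Y/Z into f, then multiply by Z^2.
  monomial -1·x^2·y^0 ↦ -1·X^2·Y^0·Z^0.
  monomial 2·x^1·y^1 ↦ 2·X^1·Y^1·Z^0.
  monomial 2·x^1·y^0 ↦ 2·X^1·Y^0·Z^1.
  monomial -2·x^0·y^2 ↦ -2·X^0·Y^2·Z^0.
  monomial 1·x^0·y^0 ↦ 1·X^0·Y^0·Z^2.
Collecting: F(X, Y, Z) = -X**2 + 2*X*Y + 2*X*Z - 2*Y**2 + Z**2.


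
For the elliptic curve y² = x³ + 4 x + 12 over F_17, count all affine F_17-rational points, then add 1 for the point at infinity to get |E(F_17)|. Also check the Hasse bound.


Affine points = {(1, 0), (3, 0), (5, 2), (5, 15), (7, 3), (7, 14), (10, 7), (10, 10), (13, 0), (15, 8), (15, 9)}; affine count = 11; |E(F_17)| = 12.

Discriminant check: Δ ∝ 4a³ + 27b² = 4·4³ + 27·12² = 4·64 + 27·144 ≡ 13 (mod 17). Nonzero ⇒ E is nonsingular.
For each x ∈ F_17, compute rhs = x³ + 4·x + 12 mod 17, then count y ∈ F_17 with y² ≡ rhs.
  x = 0: rhs = 12, matching y values: none (0 points).
  x = 1: rhs = 0, matching y values: 0 (1 points).
  x = 2: rhs = 11, matching y values: none (0 points).
  x = 3: rhs = 0, matching y values: 0 (1 points).
  x = 4: rhs = 7, matching y values: none (0 points).
  x = 5: rhs = 4, matching y values: 2, 15 (2 points).
  x = 6: rhs = 14, matching y values: none (0 points).
  x = 7: rhs = 9, matching y values: 3, 14 (2 points).
  x = 8: rhs = 12, matching y values: none (0 points).
  x = 9: rhs = 12, matching y values: none (0 points).
  x = 10: rhs = 15, matching y values: 7, 10 (2 points).
  x = 11: rhs = 10, matching y values: none (0 points).
  x = 12: rhs = 3, matching y values: none (0 points).
  x = 13: rhs = 0, matching y values: 0 (1 points).
  x = 14: rhs = 7, matching y values: none (0 points).
  x = 15: rhs = 13, matching y values: 8, 9 (2 points).
  x = 16: rhs = 7, matching y values: none (0 points).
Total affine count: 11.
Full point count |E(F_17)| = 11 + 1 = 12.
Hasse bound: |12 − (17+1)| = |-6| = 6 ≤ 2√17 ≈ 8.2462 ✓.


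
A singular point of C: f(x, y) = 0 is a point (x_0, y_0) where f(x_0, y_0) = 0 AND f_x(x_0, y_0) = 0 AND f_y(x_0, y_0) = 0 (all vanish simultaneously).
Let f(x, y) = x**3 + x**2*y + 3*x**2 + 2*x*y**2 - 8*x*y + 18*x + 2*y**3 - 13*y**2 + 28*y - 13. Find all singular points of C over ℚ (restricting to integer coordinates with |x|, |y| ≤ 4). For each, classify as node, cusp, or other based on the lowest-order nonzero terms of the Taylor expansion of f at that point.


Singular points: {(-2, 3)}; classification: cusp.

Compute partial derivatives:
  f_x = 3*x**2 + 2*x*y + 6*x + 2*y**2 - 8*y + 18.
  f_y = x**2 + 4*x*y - 8*x + 6*y**2 - 26*y + 28.
Scan x_0 ∈ {−4, ..., 4}. For each x_0, f_y(x_0, y) is a polynomial in y; find its integer roots y ∈ {−4, ..., 4}, then test f_x and f at those candidates.
  x = -4: f_y(-4, y) = 6*y**2 - 42*y + 76; no integer root y with |y| ≤ 4.
  x = -3: f_y(-3, y) = 6*y**2 - 38*y + 61; no integer root y with |y| ≤ 4.
  x = -2: f_y(-2, y) = 6*y**2 - 34*y + 48; vanishes at y ∈ {3}. (-2, 3): f_x = 0, f = 0 — SINGULAR.
  x = -1: f_y(-1, y) = 6*y**2 - 30*y + 37; no integer root y with |y| ≤ 4.
  x = 0: f_y(0, y) = 6*y**2 - 26*y + 28; vanishes at y ∈ {2}. (0, 2): f_x = 10 ≠ 0.
  x = 1: f_y(1, y) = 6*y**2 - 22*y + 21; no integer root y with |y| ≤ 4.
  x = 2: f_y(2, y) = 6*y**2 - 18*y + 16; no integer root y with |y| ≤ 4.
  x = 3: f_y(3, y) = 6*y**2 - 14*y + 13; no integer root y with |y| ≤ 4.
  x = 4: f_y(4, y) = 6*y**2 - 10*y + 12; no integer root y with |y| ≤ 4.
Only singular point on the grid: (-2, 3).
Classify: substitute x = -2 + u, y = 3 + v and expand: f = u**3 + u**2*v + 2*u*v**2 + 2*v**3 + v**2.
No constant or linear terms (consistent with a singular point). Quadratic part: v**2. Cubic part: u**3 + u**2*v + 2*u*v**2 + 2*v**3.
The quadratic part v**2 is a perfect square, so there is a single (double) tangent line v = 0, i.e. y = 3. Restricting the cubic part to that line (v = 0) leaves u**3 ≠ 0, so f is not divisible by v and the branch is v² ≈ -u**3 to lowest order — this is a cusp.
Classification: cusp.


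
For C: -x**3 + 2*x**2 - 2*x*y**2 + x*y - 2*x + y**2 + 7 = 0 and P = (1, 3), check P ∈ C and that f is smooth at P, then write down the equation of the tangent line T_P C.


Tangent line at P: -16*x - 5*y + 31 = 0.

Step 1: f(1, 3) = 0, so P lies on C.
Step 2: partial derivatives
  f_x(x, y) = -3*x**2 + 4*x - 2*y**2 + y - 2, f_y(x, y) = -4*x*y + x + 2*y.
  f_x(P) = -16, f_y(P) = -5 (gradient nonzero, so P is smooth).
Step 3: tangent line at P: -16·(x − 1) + -5·(y − 3) = 0.
Expanding: -16*x - 5*y + 31 = 0.


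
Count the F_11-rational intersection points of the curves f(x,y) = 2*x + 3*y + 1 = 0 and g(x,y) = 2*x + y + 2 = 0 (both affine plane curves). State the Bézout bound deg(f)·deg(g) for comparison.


Common zeros: {(7, 6)}; count = 1; Bézout bound = 1.

deg(f) = 1, deg(g) = 1, so Bézout bound = 1.
Scan x ∈ F_11. For each x, list the y ∈ F_11 with f(x, y) ≡ 0 and those with g(x, y) ≡ 0 (mod 11); the common zeros in that column are the intersection.
  x = 0: f ≡ 0 at y ∈ {7}; g ≡ 0 at y ∈ {9}; common: ∅.
  x = 1: f ≡ 0 at y ∈ {10}; g ≡ 0 at y ∈ {7}; common: ∅.
  x = 2: f ≡ 0 at y ∈ {2}; g ≡ 0 at y ∈ {5}; common: ∅.
  x = 3: f ≡ 0 at y ∈ {5}; g ≡ 0 at y ∈ {3}; common: ∅.
  x = 4: f ≡ 0 at y ∈ {8}; g ≡ 0 at y ∈ {1}; common: ∅.
  x = 5: f ≡ 0 at y ∈ {0}; g ≡ 0 at y ∈ {10}; common: ∅.
  x = 6: f ≡ 0 at y ∈ {3}; g ≡ 0 at y ∈ {8}; common: ∅.
  x = 7: f ≡ 0 at y ∈ {6}; g ≡ 0 at y ∈ {6}; common: {6}.
  x = 8: f ≡ 0 at y ∈ {9}; g ≡ 0 at y ∈ {4}; common: ∅.
  x = 9: f ≡ 0 at y ∈ {1}; g ≡ 0 at y ∈ {2}; common: ∅.
  x = 10: f ≡ 0 at y ∈ {4}; g ≡ 0 at y ∈ {0}; common: ∅.
Collecting: common zeros = {(7, 6)}, so the count is 1.
Comparison with the Bézout bound: 1 ≤ 1 = deg(f)·deg(g), as expected for curves with no common component (the bound is attained).


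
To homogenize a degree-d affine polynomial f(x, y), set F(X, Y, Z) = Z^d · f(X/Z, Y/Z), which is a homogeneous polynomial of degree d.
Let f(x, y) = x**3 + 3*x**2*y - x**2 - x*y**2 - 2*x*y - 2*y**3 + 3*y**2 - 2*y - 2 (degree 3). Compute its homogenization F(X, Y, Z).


F(X, Y, Z) = X**3 + 3*X**2*Y - X**2*Z - X*Y**2 - 2*X*Y*Z - 2*Y**3 + 3*Y**2*Z - 2*Y*Z**2 - 2*Z**3

deg(f) = 3.
Substitute x = X/Z, y = Y/Z into f, then multiply by Z^3.
  monomial 1·x^3·y^0 ↦ 1·X^3·Y^0·Z^0.
  monomial 3·x^2·y^1 ↦ 3·X^2·Y^1·Z^0.
  monomial -1·x^2·y^0 ↦ -1·X^2·Y^0·Z^1.
  monomial -1·x^1·y^2 ↦ -1·X^1·Y^2·Z^0.
  monomial -2·x^1·y^1 ↦ -2·X^1·Y^1·Z^1.
  monomial -2·x^0·y^3 ↦ -2·X^0·Y^3·Z^0.
  monomial 3·x^0·y^2 ↦ 3·X^0·Y^2·Z^1.
  monomial -2·x^0·y^1 ↦ -2·X^0·Y^1·Z^2.
  monomial -2·x^0·y^0 ↦ -2·X^0·Y^0·Z^3.
Collecting: F(X, Y, Z) = X**3 + 3*X**2*Y - X**2*Z - X*Y**2 - 2*X*Y*Z - 2*Y**3 + 3*Y**2*Z - 2*Y*Z**2 - 2*Z**3.


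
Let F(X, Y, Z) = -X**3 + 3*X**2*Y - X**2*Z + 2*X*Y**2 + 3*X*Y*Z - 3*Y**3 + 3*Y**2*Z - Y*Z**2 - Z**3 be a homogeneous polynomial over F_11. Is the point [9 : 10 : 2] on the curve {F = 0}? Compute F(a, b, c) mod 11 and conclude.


F(9,10,2) ≡ 1 (mod 11); P is NOT on the curve.

Evaluate F(9, 10, 2) term-by-term (mod 11).
  -X**3 ↦ -1·729·1·1 = -729
  3*X**2*Y ↦ 3·81·10·1 = 2430
  -X**2*Z ↦ -1·81·1·2 = -162
  2*X*Y**2 ↦ 2·9·100·1 = 1800
  3*X*Y*Z ↦ 3·9·10·2 = 540
  -3*Y**3 ↦ -3·1·1000·1 = -3000
  3*Y**2*Z ↦ 3·1·100·2 = 600
  -Y*Z**2 ↦ -1·1·10·4 = -40
  -Z**3 ↦ -1·1·1·8 = -8
Sum: F(9, 10, 2) = (-729) + (2430) + (-162) + (1800) + (540) + (-3000) + (600) + (-40) + (-8) = 1431.
Reducing mod 11: 1431 ≡ 1 (mod 11).
Since F(a, b, c) ≡ 1 ≠ 0 (mod 11), P does NOT lie on the curve.


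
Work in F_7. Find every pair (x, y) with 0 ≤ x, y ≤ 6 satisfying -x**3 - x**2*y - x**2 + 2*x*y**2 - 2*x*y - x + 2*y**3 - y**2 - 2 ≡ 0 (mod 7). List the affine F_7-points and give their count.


Affine F_7-points: {(1, 3), (2, 6), (3, 1), (3, 2), (3, 5), (5, 2), (6, 6)}; count = 7.

For each of the 49 pairs (x, y) ∈ F_7², evaluate f(x, y) mod 7. Record the zeros.
  x = 0: [0↦5, 1↦6, 2↦3, 3↦1, 4↦5, 5↦6, 6↦2]  zeros at y ∈ ∅
  x = 1: [0↦2, 1↦2, 2↦2, 3↦0, 4↦1, 5↦3, 6↦4]  zeros at y ∈ {3}
  x = 2: [0↦5, 1↦2, 2↦3, 3↦6, 4↦2, 5↦3, 6↦0]  zeros at y ∈ {6}
  x = 3: [0↦1, 1↦0, 2↦0, 3↦6, 4↦2, 5↦0, 6↦5]  zeros at y ∈ {1, 2, 5}
  x = 4: [0↦5, 1↦4, 2↦1, 3↦1, 4↦2, 5↦2, 6↦6]  zeros at y ∈ ∅
  x = 5: [0↦4, 1↦1, 2↦0, 3↦6, 4↦3, 5↦3, 6↦4]  zeros at y ∈ {2}
  x = 6: [0↦6, 1↦6, 2↦5, 3↦1, 4↦6, 5↦4, 6↦0]  zeros at y ∈ {6}
Collecting zeros: affine points = {(1, 3), (2, 6), (3, 1), (3, 2), (3, 5), (5, 2), (6, 6)}.
Total count |C(F_7)_aff| = 7.
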